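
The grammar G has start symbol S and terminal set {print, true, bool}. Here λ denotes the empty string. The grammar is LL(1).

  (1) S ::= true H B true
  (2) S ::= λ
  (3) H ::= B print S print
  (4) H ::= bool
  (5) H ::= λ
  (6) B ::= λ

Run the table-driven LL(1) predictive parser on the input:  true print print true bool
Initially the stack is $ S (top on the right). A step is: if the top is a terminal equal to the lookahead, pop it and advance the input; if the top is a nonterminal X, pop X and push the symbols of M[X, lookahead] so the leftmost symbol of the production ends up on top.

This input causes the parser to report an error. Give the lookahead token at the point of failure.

bool

      Stack                     Input                         Action
   1  $ S                       true print print true bool $  expand S ::= true H B true
   2  $ true B H true           true print print true bool $  match true
   3  $ true B H                print print true bool $       expand H ::= B print S print
   4  $ true B print S print B  print print true bool $       expand B ::= λ
   5  $ true B print S print    print print true bool $       match print
   6  $ true B print S          print true bool $             expand S ::= λ
   7  $ true B print            print true bool $             match print
   8  $ true B                  true bool $                   expand B ::= λ
   9  $ true                    true bool $                   match true
  10  $                         bool $                        error: stack empty but input remains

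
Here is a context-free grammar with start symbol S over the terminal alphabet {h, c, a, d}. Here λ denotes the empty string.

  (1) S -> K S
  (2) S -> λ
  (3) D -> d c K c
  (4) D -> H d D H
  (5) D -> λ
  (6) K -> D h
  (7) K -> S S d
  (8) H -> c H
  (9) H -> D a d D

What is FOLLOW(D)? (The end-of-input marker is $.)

FIRST(S) = {λ, a, c, d, h}  (via K S)
FIRST(D) = {λ, a, c, d}  (via H d D H)
FIRST(K) = {a, c, d, h}  (via D h, S S d)
FIRST(H) = {a, c, d}  (via D a d D)
FOLLOW(S) includes $ since S is the start symbol.
FOLLOW(S): in S->K S, the suffix after S is empty (adds nothing new); in K->S S d (occurrence 1), S is followed by S d with FIRST {a, c, d, h}; in K->S S d (occurrence 2), S is followed by d with FIRST {d}. Thus FOLLOW(S) = {$, a, c, d, h}.
FOLLOW(K): in S->K S, K is followed by S with FIRST {λ, a, c, d, h}; in S->K S, the suffix after K is nullable, so FOLLOW(K) ⊇ FOLLOW(S) = {$, a, c, d, h}; in D->d c K c, K is followed by c with FIRST {c}. Thus FOLLOW(K) = {$, a, c, d, h}.
FOLLOW(D): in D->H d D H, D is followed by H with FIRST {a, c, d}; in K->D h, D is followed by h with FIRST {h}; in H->D a d D (occurrence 1), D is followed by a d D with FIRST {a}; in H->D a d D (occurrence 2), the suffix after D is empty, so FOLLOW(D) ⊇ FOLLOW(H) = {a, c, d, h}. Thus FOLLOW(D) = {a, c, d, h}.
FOLLOW(H): in D->H d D H (occurrence 1), H is followed by d D H with FIRST {d}; in D->H d D H (occurrence 2), the suffix after H is empty, so FOLLOW(H) ⊇ FOLLOW(D) = {a, c, d, h}; in H->c H, the suffix after H is empty (adds nothing new). Thus FOLLOW(H) = {a, c, d, h}.

{a, c, d, h}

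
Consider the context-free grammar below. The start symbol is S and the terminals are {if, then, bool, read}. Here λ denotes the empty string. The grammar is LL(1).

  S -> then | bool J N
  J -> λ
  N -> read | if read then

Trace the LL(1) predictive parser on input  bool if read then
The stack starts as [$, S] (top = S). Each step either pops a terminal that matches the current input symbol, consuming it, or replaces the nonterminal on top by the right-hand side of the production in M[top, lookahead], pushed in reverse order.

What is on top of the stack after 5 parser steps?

read

     Stack           Input                Action
  1  $ S             bool if read then $  expand S -> bool J N
  2  $ N J bool      bool if read then $  match bool
  3  $ N J           if read then $       expand J -> λ
  4  $ N             if read then $       expand N -> if read then
  5  $ then read if  if read then $       match if
Stack after step 5: $ then read (top = read).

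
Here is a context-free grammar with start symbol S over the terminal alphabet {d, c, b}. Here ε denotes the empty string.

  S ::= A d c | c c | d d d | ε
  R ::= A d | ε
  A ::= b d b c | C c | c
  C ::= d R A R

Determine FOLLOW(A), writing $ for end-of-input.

{b, c, d}

FIRST(C) = {d}
FIRST(A) = {b, c, d}  (via C c)
FIRST(S) = {ε, b, c, d}  (via A d c)
FIRST(R) = {ε, b, c, d}  (via A d)
FOLLOW(S) includes $ since S is the start symbol.
FOLLOW(S): S appears on no right-hand side. Thus FOLLOW(S) = {$}.
FOLLOW(C): in A::=C c, C is followed by c with FIRST {c}. Thus FOLLOW(C) = {c}.
FOLLOW(R): in C::=d R A R (occurrence 1), R is followed by A R with FIRST {b, c, d}; in C::=d R A R (occurrence 2), the suffix after R is empty, so FOLLOW(R) ⊇ FOLLOW(C) = {c}. Thus FOLLOW(R) = {b, c, d}.
FOLLOW(A): in S::=A d c, A is followed by d c with FIRST {d}; in R::=A d, A is followed by d with FIRST {d}; in C::=d R A R, A is followed by R with FIRST {ε, b, c, d}; in C::=d R A R, the suffix after A is nullable, so FOLLOW(A) ⊇ FOLLOW(C) = {c}. Thus FOLLOW(A) = {b, c, d}.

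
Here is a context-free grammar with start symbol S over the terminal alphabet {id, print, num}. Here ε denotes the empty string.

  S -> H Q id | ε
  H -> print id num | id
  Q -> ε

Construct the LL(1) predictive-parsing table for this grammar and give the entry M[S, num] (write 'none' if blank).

none

FIRST(H) = {id, print}
FIRST(Q) = {ε}
FIRST(S) = {ε, id, print}  (via H Q id)
FOLLOW(S) includes $ since S is the start symbol.
FOLLOW(S): S appears on no right-hand side. Thus FOLLOW(S) = {$}.
For S -> H Q id: FIRST(H Q id) = {id, print}, so it goes in M[S, t] for t ∈ {id, print}.
For S -> ε: FIRST(ε) = {ε}, so it goes in M[S, t] for t ∈ {}; since ε ∈ FIRST, also for every t ∈ FOLLOW(S) = {$}.
None of these place a production in M[S, num].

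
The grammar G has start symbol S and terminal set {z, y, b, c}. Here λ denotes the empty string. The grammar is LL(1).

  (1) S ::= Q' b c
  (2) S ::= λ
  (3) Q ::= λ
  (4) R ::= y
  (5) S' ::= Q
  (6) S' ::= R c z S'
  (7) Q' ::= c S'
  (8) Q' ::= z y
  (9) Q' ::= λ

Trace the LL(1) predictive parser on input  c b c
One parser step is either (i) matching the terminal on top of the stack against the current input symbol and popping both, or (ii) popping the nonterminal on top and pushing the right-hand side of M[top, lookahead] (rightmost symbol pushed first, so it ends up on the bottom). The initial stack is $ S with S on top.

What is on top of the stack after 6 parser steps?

     Stack       Input    Action
  1  $ S         c b c $  expand S ::= Q' b c
  2  $ c b Q'    c b c $  expand Q' ::= c S'
  3  $ c b S' c  c b c $  match c
  4  $ c b S'    b c $    expand S' ::= Q
  5  $ c b Q     b c $    expand Q ::= λ
  6  $ c b       b c $    match b
Stack after step 6: $ c (top = c).

c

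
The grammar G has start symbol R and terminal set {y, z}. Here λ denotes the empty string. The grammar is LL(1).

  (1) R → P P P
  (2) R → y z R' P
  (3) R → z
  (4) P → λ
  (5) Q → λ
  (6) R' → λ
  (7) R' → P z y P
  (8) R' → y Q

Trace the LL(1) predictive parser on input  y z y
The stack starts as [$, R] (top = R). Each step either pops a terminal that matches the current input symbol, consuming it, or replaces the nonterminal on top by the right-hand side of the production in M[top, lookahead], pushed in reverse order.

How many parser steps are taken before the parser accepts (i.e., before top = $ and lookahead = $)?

7

step 1: stack=$ R  input=y z y $  — expand R → y z R' P
step 2: stack=$ P R' z y  input=y z y $  — match y
step 3: stack=$ P R' z  input=z y $  — match z
step 4: stack=$ P R'  input=y $  — expand R' → y Q
step 5: stack=$ P Q y  input=y $  — match y
step 6: stack=$ P Q  input=$  — expand Q → λ
step 7: stack=$ P  input=$  — expand P → λ
Accept reached after 7 steps.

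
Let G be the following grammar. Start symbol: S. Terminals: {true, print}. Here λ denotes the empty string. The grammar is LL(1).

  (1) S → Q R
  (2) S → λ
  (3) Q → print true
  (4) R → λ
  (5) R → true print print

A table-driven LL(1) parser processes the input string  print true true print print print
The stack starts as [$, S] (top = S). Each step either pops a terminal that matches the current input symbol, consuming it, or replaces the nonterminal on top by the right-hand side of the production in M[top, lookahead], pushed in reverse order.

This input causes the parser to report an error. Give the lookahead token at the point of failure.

print

     Stack               Input                                Action
  1  $ S                 print true true print print print $  expand S → Q R
  2  $ R Q               print true true print print print $  expand Q → print true
  3  $ R true print      print true true print print print $  match print
  4  $ R true            true true print print print $        match true
  5  $ R                 true print print print $             expand R → true print print
  6  $ print print true  true print print print $             match true
  7  $ print print       print print print $                  match print
  8  $ print             print print $                        match print
  9  $                   print $                              error: stack empty but input remains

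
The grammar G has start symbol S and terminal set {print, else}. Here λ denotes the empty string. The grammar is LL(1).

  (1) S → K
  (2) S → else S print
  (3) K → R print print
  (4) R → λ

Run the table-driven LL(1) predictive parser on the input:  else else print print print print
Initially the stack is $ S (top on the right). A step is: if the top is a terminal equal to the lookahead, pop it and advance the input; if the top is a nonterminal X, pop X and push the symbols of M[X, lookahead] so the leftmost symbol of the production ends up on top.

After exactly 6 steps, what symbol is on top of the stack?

step 1: stack=$ S  input=else else print print print print $  — expand S → else S print
step 2: stack=$ print S else  input=else else print print print print $  — match else
step 3: stack=$ print S  input=else print print print print $  — expand S → else S print
step 4: stack=$ print print S else  input=else print print print print $  — match else
step 5: stack=$ print print S  input=print print print print $  — expand S → K
step 6: stack=$ print print K  input=print print print print $  — expand K → R print print
Stack after step 6: $ print print print print R (top = R).

R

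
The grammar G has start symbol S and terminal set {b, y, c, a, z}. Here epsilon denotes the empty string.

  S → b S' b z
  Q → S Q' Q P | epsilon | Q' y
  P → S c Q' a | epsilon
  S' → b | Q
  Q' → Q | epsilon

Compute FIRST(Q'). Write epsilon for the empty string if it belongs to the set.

FIRST(S): from S→b S' b z we get {b}. So FIRST(S) = {b}.
FIRST(P): from P→S c Q' a we get {b}; from P→epsilon we get {epsilon}. So FIRST(P) = {epsilon, b}.
FIRST(Q): from Q→S Q' Q P we get {b}; from Q→epsilon we get {epsilon}; from Q→Q' y we get {b, y}. So FIRST(Q) = {epsilon, b, y}.
FIRST(S'): from S'→b we get {b}; from S'→Q we get {epsilon, b, y}. So FIRST(S') = {epsilon, b, y}.
FIRST(Q'): from Q'→Q we get {epsilon, b, y}; from Q'→epsilon we get {epsilon}. So FIRST(Q') = {epsilon, b, y}.

{epsilon, b, y}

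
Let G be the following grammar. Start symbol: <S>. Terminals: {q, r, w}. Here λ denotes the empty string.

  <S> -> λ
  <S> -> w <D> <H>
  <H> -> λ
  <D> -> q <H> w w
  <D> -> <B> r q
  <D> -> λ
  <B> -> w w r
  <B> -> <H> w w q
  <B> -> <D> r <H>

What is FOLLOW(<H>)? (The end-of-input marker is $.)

{$, r, w}

FIRST(<S>): from <S>->λ we get {λ}; from <S>->w <D> <H> we get {w}. So FIRST(<S>) = {λ, w}.
FIRST(<H>): from <H>->λ we get {λ}. So FIRST(<H>) = {λ}.
FIRST(<D>): from <D>->q <H> w w we get {q}; from <D>-><B> r q we get {q, r, w}; from <D>->λ we get {λ}. So FIRST(<D>) = {λ, q, r, w}.
FIRST(<B>): from <B>->w w r we get {w}; from <B>-><H> w w q we get {w}; from <B>-><D> r <H> we get {q, r, w}. So FIRST(<B>) = {q, r, w}.
FOLLOW(<S>) includes $ since <S> is the start symbol.
FOLLOW(<S>): <S> appears on no right-hand side. Thus FOLLOW(<S>) = {$}.
FOLLOW(<D>): in <S>->w <D> <H>, <D> is followed by <H> with FIRST {λ}; in <S>->w <D> <H>, the suffix after <D> is nullable, so FOLLOW(<D>) ⊇ FOLLOW(<S>) = {$}; in <B>-><D> r <H>, <D> is followed by r <H> with FIRST {r}. Thus FOLLOW(<D>) = {$, r}.
FOLLOW(<B>): in <D>-><B> r q, <B> is followed by r q with FIRST {r}. Thus FOLLOW(<B>) = {r}.
FOLLOW(<H>): in <S>->w <D> <H>, the suffix after <H> is empty, so FOLLOW(<H>) ⊇ FOLLOW(<S>) = {$}; in <D>->q <H> w w, <H> is followed by w w with FIRST {w}; in <B>-><H> w w q, <H> is followed by w w q with FIRST {w}; in <B>-><D> r <H>, the suffix after <H> is empty, so FOLLOW(<H>) ⊇ FOLLOW(<B>) = {r}. Thus FOLLOW(<H>) = {$, r, w}.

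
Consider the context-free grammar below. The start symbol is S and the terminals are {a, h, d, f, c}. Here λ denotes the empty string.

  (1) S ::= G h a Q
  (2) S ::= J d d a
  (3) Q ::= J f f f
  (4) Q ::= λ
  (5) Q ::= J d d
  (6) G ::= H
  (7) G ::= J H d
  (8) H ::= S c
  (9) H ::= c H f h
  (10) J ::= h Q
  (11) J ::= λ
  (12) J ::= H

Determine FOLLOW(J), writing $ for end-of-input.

FIRST(S): from S::=G h a Q we get {c, d, h}; from S::=J d d a we get {c, d, h}. So FIRST(S) = {c, d, h}.
FIRST(H): from H::=S c we get {c, d, h}; from H::=c H f h we get {c}. So FIRST(H) = {c, d, h}.
FIRST(J): from J::=h Q we get {h}; from J::=λ we get {λ}; from J::=H we get {c, d, h}. So FIRST(J) = {λ, c, d, h}.
FIRST(Q): from Q::=J f f f we get {c, d, f, h}; from Q::=λ we get {λ}; from Q::=J d d we get {c, d, h}. So FIRST(Q) = {λ, c, d, f, h}.
FIRST(G): from G::=H we get {c, d, h}; from G::=J H d we get {c, d, h}. So FIRST(G) = {c, d, h}.
FOLLOW(S) includes $ since S is the start symbol.
FOLLOW(S): in H::=S c, S is followed by c with FIRST {c}. Thus FOLLOW(S) = {$, c}.
FOLLOW(G): in S::=G h a Q, G is followed by h a Q with FIRST {h}. Thus FOLLOW(G) = {h}.
FOLLOW(J): in S::=J d d a, J is followed by d d a with FIRST {d}; in Q::=J f f f, J is followed by f f f with FIRST {f}; in Q::=J d d, J is followed by d d with FIRST {d}; in G::=J H d, J is followed by H d with FIRST {c, d, h}. Thus FOLLOW(J) = {c, d, f, h}.
FOLLOW(Q): in S::=G h a Q, the suffix after Q is empty, so FOLLOW(Q) ⊇ FOLLOW(S) = {$, c}; in J::=h Q, the suffix after Q is empty, so FOLLOW(Q) ⊇ FOLLOW(J) = {c, d, f, h}. Thus FOLLOW(Q) = {$, c, d, f, h}.
FOLLOW(H): in G::=H, the suffix after H is empty, so FOLLOW(H) ⊇ FOLLOW(G) = {h}; in G::=J H d, H is followed by d with FIRST {d}; in H::=c H f h, H is followed by f h with FIRST {f}; in J::=H, the suffix after H is empty, so FOLLOW(H) ⊇ FOLLOW(J) = {c, d, f, h}. Thus FOLLOW(H) = {c, d, f, h}.

{c, d, f, h}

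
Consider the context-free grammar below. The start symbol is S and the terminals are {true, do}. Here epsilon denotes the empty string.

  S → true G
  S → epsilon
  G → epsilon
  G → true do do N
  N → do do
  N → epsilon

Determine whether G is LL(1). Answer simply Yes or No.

Yes

FIRST(S) = {epsilon, true}
FIRST(G) = {epsilon, true}
FIRST(N) = {epsilon, do}
FOLLOW(S) = {$}
FOLLOW(G) = {$}
FOLLOW(N) = {$}
Each cell of M receives at most one production.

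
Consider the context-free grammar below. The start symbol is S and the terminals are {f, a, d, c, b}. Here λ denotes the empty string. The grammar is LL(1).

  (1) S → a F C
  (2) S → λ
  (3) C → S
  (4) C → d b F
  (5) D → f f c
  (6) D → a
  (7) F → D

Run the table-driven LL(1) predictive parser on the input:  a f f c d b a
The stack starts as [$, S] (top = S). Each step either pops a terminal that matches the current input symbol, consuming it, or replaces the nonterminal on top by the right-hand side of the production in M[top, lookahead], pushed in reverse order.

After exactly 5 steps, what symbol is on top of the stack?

step 1: stack=$ S  input=a f f c d b a $  — expand S → a F C
step 2: stack=$ C F a  input=a f f c d b a $  — match a
step 3: stack=$ C F  input=f f c d b a $  — expand F → D
step 4: stack=$ C D  input=f f c d b a $  — expand D → f f c
step 5: stack=$ C c f f  input=f f c d b a $  — match f
Stack after step 5: $ C c f (top = f).

f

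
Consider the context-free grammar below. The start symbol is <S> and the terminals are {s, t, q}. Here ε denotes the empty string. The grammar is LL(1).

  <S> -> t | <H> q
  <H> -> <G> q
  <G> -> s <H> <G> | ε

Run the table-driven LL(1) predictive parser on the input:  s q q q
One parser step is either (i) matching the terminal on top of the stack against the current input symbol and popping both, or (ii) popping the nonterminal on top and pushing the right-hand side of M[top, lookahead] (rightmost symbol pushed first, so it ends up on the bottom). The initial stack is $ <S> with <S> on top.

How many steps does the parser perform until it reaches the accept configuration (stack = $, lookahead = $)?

step 1: stack=$ <S>  input=s q q q $  — expand <S> -> <H> q
step 2: stack=$ q <H>  input=s q q q $  — expand <H> -> <G> q
step 3: stack=$ q q <G>  input=s q q q $  — expand <G> -> s <H> <G>
step 4: stack=$ q q <G> <H> s  input=s q q q $  — match s
step 5: stack=$ q q <G> <H>  input=q q q $  — expand <H> -> <G> q
step 6: stack=$ q q <G> q <G>  input=q q q $  — expand <G> -> ε
step 7: stack=$ q q <G> q  input=q q q $  — match q
step 8: stack=$ q q <G>  input=q q $  — expand <G> -> ε
step 9: stack=$ q q  input=q q $  — match q
step 10: stack=$ q  input=q $  — match q
Accept reached after 10 steps.

10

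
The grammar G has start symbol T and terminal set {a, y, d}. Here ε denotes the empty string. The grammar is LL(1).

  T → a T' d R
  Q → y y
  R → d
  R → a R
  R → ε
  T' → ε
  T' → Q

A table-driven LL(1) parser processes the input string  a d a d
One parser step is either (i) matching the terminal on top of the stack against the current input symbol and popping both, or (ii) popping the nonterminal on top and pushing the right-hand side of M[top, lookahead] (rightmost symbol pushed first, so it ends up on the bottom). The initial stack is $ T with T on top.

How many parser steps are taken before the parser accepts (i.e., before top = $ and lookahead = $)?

step 1: stack=$ T  input=a d a d $  — expand T → a T' d R
step 2: stack=$ R d T' a  input=a d a d $  — match a
step 3: stack=$ R d T'  input=d a d $  — expand T' → ε
step 4: stack=$ R d  input=d a d $  — match d
step 5: stack=$ R  input=a d $  — expand R → a R
step 6: stack=$ R a  input=a d $  — match a
step 7: stack=$ R  input=d $  — expand R → d
step 8: stack=$ d  input=d $  — match d
Accept reached after 8 steps.

8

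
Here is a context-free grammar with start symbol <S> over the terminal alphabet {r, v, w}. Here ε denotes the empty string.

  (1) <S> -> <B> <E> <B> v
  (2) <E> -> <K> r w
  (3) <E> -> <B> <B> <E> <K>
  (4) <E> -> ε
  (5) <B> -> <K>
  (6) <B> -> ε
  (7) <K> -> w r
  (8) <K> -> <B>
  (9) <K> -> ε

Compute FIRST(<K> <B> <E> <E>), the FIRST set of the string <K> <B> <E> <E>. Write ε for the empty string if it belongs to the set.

{ε, r, w}

FIRST(<S>) = {r, v, w}  (via <B> <E> <B> v)
FIRST(<E>) = {ε, r, w}  (via <K> r w, <B> <B> <E> <K>)
FIRST(<B>) = {ε, w}  (via <K>)
FIRST(<K>) = {ε, w}  (via <B>)
FIRST(<K> <B> <E> <E>): take FIRST of each symbol in turn, carrying on past any symbol whose FIRST contains ε; result {ε, r, w}.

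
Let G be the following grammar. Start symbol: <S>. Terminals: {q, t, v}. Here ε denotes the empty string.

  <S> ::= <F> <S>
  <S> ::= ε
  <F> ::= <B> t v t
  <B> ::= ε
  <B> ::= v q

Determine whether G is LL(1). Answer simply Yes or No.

Yes

FIRST(<S>) = {ε, t, v}
FIRST(<F>) = {t, v}
FIRST(<B>) = {ε, v}
FOLLOW(<S>) = {$}
FOLLOW(<F>) = {$, t, v}
FOLLOW(<B>) = {t}
Each cell of M receives at most one production.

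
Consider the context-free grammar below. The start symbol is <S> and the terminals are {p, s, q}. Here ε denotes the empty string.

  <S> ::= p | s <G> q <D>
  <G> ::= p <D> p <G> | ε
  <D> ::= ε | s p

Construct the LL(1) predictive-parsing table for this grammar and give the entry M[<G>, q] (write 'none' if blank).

FIRST(<S>) = {p, s}
FIRST(<G>) = {ε, p}
FIRST(<D>) = {ε, s}
FOLLOW(<S>) includes $ since <S> is the start symbol.
FOLLOW(<G>): in <S>::=s <G> q <D>, <G> is followed by q <D> with FIRST {q}; in <G>::=p <D> p <G>, the suffix after <G> is empty (adds nothing new). Thus FOLLOW(<G>) = {q}.
For <G> ::= p <D> p <G>: FIRST(p <D> p <G>) = {p}, so it goes in M[<G>, t] for t ∈ {p}.
For <G> ::= ε: FIRST(ε) = {ε}, so it goes in M[<G>, t] for t ∈ {}; since ε ∈ FIRST, also for every t ∈ FOLLOW(<G>) = {q}.

<G> ::= ε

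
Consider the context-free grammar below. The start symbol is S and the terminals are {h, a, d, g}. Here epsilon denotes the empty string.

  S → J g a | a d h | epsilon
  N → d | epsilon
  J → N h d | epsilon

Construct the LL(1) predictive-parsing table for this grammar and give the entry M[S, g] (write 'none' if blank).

S → J g a

FIRST(N) = {epsilon, d}
FIRST(J) = {epsilon, d, h}  (via N h d)
FIRST(S) = {epsilon, a, d, g, h}  (via J g a)
FOLLOW(S) includes $ since S is the start symbol.
FOLLOW(S): S appears on no right-hand side. Thus FOLLOW(S) = {$}.
For S → J g a: FIRST(J g a) = {d, g, h}, so it goes in M[S, t] for t ∈ {d, g, h}.
For S → a d h: FIRST(a d h) = {a}, so it goes in M[S, t] for t ∈ {a}.
For S → epsilon: FIRST(epsilon) = {epsilon}, so it goes in M[S, t] for t ∈ {}; since epsilon ∈ FIRST, also for every t ∈ FOLLOW(S) = {$}.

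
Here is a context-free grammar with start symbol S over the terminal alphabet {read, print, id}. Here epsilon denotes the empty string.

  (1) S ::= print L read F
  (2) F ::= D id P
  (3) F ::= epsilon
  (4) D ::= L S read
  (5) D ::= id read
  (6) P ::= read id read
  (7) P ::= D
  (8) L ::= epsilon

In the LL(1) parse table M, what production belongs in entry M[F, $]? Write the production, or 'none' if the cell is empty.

F ::= epsilon

FIRST(S): from S::=print L read F we get {print}. So FIRST(S) = {print}.
FIRST(L): from L::=epsilon we get {epsilon}. So FIRST(L) = {epsilon}.
FIRST(D): from D::=L S read we get {print}; from D::=id read we get {id}. So FIRST(D) = {id, print}.
FIRST(F): from F::=D id P we get {id, print}; from F::=epsilon we get {epsilon}. So FIRST(F) = {epsilon, id, print}.
FIRST(P): from P::=read id read we get {read}; from P::=D we get {id, print}. So FIRST(P) = {id, print, read}.
FOLLOW(S) includes $ since S is the start symbol.
FOLLOW(S): in D::=L S read, S is followed by read with FIRST {read}. Thus FOLLOW(S) = {$, read}.
FOLLOW(F): in S::=print L read F, the suffix after F is empty, so FOLLOW(F) ⊇ FOLLOW(S) = {$, read}. Thus FOLLOW(F) = {$, read}.
For F ::= D id P: FIRST(D id P) = {id, print}, so it goes in M[F, t] for t ∈ {id, print}.
For F ::= epsilon: FIRST(epsilon) = {epsilon}, so it goes in M[F, t] for t ∈ {}; since epsilon ∈ FIRST, also for every t ∈ FOLLOW(F) = {$, read}.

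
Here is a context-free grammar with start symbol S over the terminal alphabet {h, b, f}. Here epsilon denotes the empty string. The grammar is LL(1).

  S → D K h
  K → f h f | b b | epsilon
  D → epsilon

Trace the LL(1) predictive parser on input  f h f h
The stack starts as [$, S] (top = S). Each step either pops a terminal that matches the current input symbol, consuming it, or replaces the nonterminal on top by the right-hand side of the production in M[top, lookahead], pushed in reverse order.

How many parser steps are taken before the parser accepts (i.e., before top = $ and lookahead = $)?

7

     Stack      Input      Action
  1  $ S        f h f h $  expand S → D K h
  2  $ h K D    f h f h $  expand D → epsilon
  3  $ h K      f h f h $  expand K → f h f
  4  $ h f h f  f h f h $  match f
  5  $ h f h    h f h $    match h
  6  $ h f      f h $      match f
  7  $ h        h $        match h
Accept reached after 7 steps.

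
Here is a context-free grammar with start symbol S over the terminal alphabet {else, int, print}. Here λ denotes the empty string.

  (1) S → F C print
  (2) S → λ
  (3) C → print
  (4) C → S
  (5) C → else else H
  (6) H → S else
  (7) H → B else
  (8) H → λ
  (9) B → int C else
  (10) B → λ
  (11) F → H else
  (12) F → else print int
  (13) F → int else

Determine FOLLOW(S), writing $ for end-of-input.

FIRST(B) = {λ, int}
FIRST(S) = {λ, else, int}  (via F C print)
FIRST(C) = {λ, else, int, print}  (via S)
FIRST(H) = {λ, else, int}  (via S else, B else)
FIRST(F) = {else, int}  (via H else)
FOLLOW(S) includes $ since S is the start symbol.
FOLLOW(C): in S→F C print, C is followed by print with FIRST {print}; in B→int C else, C is followed by else with FIRST {else}. Thus FOLLOW(C) = {else, print}.
FOLLOW(S): in C→S, the suffix after S is empty, so FOLLOW(S) ⊇ FOLLOW(C) = {else, print}; in H→S else, S is followed by else with FIRST {else}. Thus FOLLOW(S) = {$, else, print}.
FOLLOW(H): in C→else else H, the suffix after H is empty, so FOLLOW(H) ⊇ FOLLOW(C) = {else, print}; in F→H else, H is followed by else with FIRST {else}. Thus FOLLOW(H) = {else, print}.
FOLLOW(B): in H→B else, B is followed by else with FIRST {else}. Thus FOLLOW(B) = {else}.
FOLLOW(F): in S→F C print, F is followed by C print with FIRST {else, int, print}. Thus FOLLOW(F) = {else, int, print}.

{$, else, print}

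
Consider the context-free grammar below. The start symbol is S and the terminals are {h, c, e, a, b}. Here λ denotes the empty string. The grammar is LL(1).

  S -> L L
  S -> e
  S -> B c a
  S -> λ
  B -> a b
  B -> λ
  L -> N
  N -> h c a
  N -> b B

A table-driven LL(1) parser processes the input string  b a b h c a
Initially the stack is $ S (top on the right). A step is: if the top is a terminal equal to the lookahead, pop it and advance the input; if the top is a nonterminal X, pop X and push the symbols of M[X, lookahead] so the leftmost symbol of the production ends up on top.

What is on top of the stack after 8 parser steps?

N

step 1: stack=$ S  input=b a b h c a $  — expand S -> L L
step 2: stack=$ L L  input=b a b h c a $  — expand L -> N
step 3: stack=$ L N  input=b a b h c a $  — expand N -> b B
step 4: stack=$ L B b  input=b a b h c a $  — match b
step 5: stack=$ L B  input=a b h c a $  — expand B -> a b
step 6: stack=$ L b a  input=a b h c a $  — match a
step 7: stack=$ L b  input=b h c a $  — match b
step 8: stack=$ L  input=h c a $  — expand L -> N
Stack after step 8: $ N (top = N).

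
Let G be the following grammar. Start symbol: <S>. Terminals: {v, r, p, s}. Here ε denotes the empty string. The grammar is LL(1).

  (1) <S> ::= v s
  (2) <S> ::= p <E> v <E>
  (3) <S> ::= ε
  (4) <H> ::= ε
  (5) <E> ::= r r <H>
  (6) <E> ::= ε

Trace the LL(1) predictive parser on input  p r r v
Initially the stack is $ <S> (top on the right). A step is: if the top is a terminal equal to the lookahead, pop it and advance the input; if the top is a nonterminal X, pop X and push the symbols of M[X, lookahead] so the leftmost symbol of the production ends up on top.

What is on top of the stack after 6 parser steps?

step 1: stack=$ <S>  input=p r r v $  — expand <S> ::= p <E> v <E>
step 2: stack=$ <E> v <E> p  input=p r r v $  — match p
step 3: stack=$ <E> v <E>  input=r r v $  — expand <E> ::= r r <H>
step 4: stack=$ <E> v <H> r r  input=r r v $  — match r
step 5: stack=$ <E> v <H> r  input=r v $  — match r
step 6: stack=$ <E> v <H>  input=v $  — expand <H> ::= ε
Stack after step 6: $ <E> v (top = v).

v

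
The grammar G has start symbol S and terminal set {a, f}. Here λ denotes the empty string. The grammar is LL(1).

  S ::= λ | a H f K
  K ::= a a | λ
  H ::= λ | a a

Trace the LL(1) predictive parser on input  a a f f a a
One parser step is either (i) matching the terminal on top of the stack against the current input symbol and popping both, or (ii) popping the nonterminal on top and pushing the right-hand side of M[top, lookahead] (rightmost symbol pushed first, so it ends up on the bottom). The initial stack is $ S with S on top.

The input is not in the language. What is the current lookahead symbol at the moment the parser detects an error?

f

step 1: stack=$ S  input=a a f f a a $  — expand S ::= a H f K
step 2: stack=$ K f H a  input=a a f f a a $  — match a
step 3: stack=$ K f H  input=a f f a a $  — expand H ::= a a
step 4: stack=$ K f a a  input=a f f a a $  — match a
step 5: stack=$ K f a  input=f f a a $  — error: top is terminal a but lookahead is f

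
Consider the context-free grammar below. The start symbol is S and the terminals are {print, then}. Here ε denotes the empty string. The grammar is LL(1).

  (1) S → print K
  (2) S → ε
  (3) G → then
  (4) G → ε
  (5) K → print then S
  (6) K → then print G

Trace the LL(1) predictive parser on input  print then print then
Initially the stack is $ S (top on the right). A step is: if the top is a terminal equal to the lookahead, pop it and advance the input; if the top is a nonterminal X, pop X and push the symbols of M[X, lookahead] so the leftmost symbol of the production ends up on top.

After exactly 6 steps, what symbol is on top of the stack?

then

     Stack           Input                    Action
  1  $ S             print then print then $  expand S → print K
  2  $ K print       print then print then $  match print
  3  $ K             then print then $        expand K → then print G
  4  $ G print then  then print then $        match then
  5  $ G print       print then $             match print
  6  $ G             then $                   expand G → then
Stack after step 6: $ then (top = then).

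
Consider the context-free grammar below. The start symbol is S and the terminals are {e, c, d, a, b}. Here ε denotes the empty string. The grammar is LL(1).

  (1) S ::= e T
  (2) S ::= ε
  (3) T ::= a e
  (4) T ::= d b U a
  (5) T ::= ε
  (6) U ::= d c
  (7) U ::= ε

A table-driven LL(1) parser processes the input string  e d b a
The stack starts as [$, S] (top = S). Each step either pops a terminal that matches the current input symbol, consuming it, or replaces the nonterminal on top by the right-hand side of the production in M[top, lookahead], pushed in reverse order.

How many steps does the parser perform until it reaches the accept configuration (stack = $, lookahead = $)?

     Stack      Input      Action
  1  $ S        e d b a $  expand S ::= e T
  2  $ T e      e d b a $  match e
  3  $ T        d b a $    expand T ::= d b U a
  4  $ a U b d  d b a $    match d
  5  $ a U b    b a $      match b
  6  $ a U      a $        expand U ::= ε
  7  $ a        a $        match a
Accept reached after 7 steps.

7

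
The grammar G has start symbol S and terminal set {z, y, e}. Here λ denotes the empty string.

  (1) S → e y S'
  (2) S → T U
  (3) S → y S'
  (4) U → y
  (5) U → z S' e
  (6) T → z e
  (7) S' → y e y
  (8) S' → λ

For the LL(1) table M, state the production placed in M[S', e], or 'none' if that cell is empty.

S' → λ

FIRST(U) = {y, z}
FIRST(T) = {z}
FIRST(S') = {λ, y}
FIRST(S) = {e, y, z}  (via T U)
FOLLOW(S) includes $ since S is the start symbol.
FOLLOW(S): S appears on no right-hand side. Thus FOLLOW(S) = {$}.
FOLLOW(S'): in S→e y S', the suffix after S' is empty, so FOLLOW(S') ⊇ FOLLOW(S) = {$}; in S→y S', the suffix after S' is empty, so FOLLOW(S') ⊇ FOLLOW(S) = {$}; in U→z S' e, S' is followed by e with FIRST {e}. Thus FOLLOW(S') = {$, e}.
For S' → y e y: FIRST(y e y) = {y}, so it goes in M[S', t] for t ∈ {y}.
For S' → λ: FIRST(λ) = {λ}, so it goes in M[S', t] for t ∈ {}; since λ ∈ FIRST, also for every t ∈ FOLLOW(S') = {$, e}.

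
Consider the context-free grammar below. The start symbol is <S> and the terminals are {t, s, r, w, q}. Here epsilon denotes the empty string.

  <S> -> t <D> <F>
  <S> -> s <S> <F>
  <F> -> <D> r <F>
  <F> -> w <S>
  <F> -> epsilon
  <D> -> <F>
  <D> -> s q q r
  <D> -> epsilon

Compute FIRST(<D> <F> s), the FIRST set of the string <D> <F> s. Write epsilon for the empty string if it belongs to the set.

FIRST(<S>) = {s, t}
FIRST(<F>) = {epsilon, r, s, w}  (via <D> r <F>)
FIRST(<D>) = {epsilon, r, s, w}  (via <F>)
FIRST(<D> <F> s): take FIRST of each symbol in turn, carrying on past any symbol whose FIRST contains epsilon; result {r, s, w}.

{r, s, w}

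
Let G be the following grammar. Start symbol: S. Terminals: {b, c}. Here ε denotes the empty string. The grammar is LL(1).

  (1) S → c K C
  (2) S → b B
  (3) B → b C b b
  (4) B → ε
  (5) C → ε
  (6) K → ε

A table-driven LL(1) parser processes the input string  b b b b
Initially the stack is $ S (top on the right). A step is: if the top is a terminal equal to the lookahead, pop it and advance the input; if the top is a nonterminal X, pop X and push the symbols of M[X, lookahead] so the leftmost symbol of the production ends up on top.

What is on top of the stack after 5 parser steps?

step 1: stack=$ S  input=b b b b $  — expand S → b B
step 2: stack=$ B b  input=b b b b $  — match b
step 3: stack=$ B  input=b b b $  — expand B → b C b b
step 4: stack=$ b b C b  input=b b b $  — match b
step 5: stack=$ b b C  input=b b $  — expand C → ε
Stack after step 5: $ b b (top = b).

b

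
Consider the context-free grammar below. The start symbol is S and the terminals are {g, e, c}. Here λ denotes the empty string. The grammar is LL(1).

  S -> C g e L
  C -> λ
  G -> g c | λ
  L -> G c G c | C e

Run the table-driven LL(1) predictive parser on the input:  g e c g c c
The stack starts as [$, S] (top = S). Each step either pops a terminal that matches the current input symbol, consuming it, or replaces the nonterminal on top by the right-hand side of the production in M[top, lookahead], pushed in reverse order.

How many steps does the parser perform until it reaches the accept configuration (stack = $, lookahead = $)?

step 1: stack=$ S  input=g e c g c c $  — expand S -> C g e L
step 2: stack=$ L e g C  input=g e c g c c $  — expand C -> λ
step 3: stack=$ L e g  input=g e c g c c $  — match g
step 4: stack=$ L e  input=e c g c c $  — match e
step 5: stack=$ L  input=c g c c $  — expand L -> G c G c
step 6: stack=$ c G c G  input=c g c c $  — expand G -> λ
step 7: stack=$ c G c  input=c g c c $  — match c
step 8: stack=$ c G  input=g c c $  — expand G -> g c
step 9: stack=$ c c g  input=g c c $  — match g
step 10: stack=$ c c  input=c c $  — match c
step 11: stack=$ c  input=c $  — match c
Accept reached after 11 steps.

11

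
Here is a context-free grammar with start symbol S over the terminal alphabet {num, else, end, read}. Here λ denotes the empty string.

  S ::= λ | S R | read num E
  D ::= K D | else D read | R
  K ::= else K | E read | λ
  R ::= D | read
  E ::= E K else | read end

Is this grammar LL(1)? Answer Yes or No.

No

FIRST(S) = {λ, else, read}
FIRST(D) = {else, read}
FIRST(K) = {λ, else, read}
FIRST(R) = {else, read}
FIRST(E) = {read}
FOLLOW(S) = {$, else, read}
FOLLOW(D) = {$, else, read}
FOLLOW(K) = {else, read}
FOLLOW(R) = {$, else, read}
FOLLOW(E) = {$, else, read}
Cell M[D, else] receives both D ::= K D and D ::= else D read and D ::= R — the grammar is not LL(1).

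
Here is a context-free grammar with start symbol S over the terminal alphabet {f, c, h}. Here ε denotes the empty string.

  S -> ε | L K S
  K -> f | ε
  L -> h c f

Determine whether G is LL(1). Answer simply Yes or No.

FIRST(S) = {ε, h}
FIRST(K) = {ε, f}
FIRST(L) = {h}
FOLLOW(S) = {$}
FOLLOW(K) = {$, h}
FOLLOW(L) = {$, f, h}
Each cell of M receives at most one production.

Yes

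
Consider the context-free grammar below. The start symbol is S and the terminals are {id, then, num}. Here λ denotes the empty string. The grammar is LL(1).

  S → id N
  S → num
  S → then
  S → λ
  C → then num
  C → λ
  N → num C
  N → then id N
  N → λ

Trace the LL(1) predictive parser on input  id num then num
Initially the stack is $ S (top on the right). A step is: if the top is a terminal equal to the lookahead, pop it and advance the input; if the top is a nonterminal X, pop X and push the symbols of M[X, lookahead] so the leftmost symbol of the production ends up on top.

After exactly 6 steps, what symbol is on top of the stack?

num

step 1: stack=$ S  input=id num then num $  — expand S → id N
step 2: stack=$ N id  input=id num then num $  — match id
step 3: stack=$ N  input=num then num $  — expand N → num C
step 4: stack=$ C num  input=num then num $  — match num
step 5: stack=$ C  input=then num $  — expand C → then num
step 6: stack=$ num then  input=then num $  — match then
Stack after step 6: $ num (top = num).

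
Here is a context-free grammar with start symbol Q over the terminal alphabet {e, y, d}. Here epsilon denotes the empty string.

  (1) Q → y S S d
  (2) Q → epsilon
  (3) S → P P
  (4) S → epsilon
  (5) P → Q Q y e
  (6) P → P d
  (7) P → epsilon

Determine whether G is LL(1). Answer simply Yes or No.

No

FIRST(Q) = {epsilon, y}
FIRST(S) = {epsilon, d, y}
FIRST(P) = {epsilon, d, y}
FOLLOW(Q) = {$, y}
FOLLOW(S) = {d, y}
FOLLOW(P) = {d, y}
Cell M[P, d] receives both P → P d and P → epsilon — the grammar is not LL(1).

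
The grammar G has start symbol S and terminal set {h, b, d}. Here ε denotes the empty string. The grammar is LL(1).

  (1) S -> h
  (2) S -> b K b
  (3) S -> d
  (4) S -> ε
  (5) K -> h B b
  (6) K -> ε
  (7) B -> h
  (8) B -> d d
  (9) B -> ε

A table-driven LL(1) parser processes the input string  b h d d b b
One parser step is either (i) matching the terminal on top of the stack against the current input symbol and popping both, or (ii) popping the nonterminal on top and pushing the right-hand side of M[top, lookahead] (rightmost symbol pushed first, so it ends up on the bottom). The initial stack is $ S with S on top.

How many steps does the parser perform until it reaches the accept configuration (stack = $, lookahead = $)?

step 1: stack=$ S  input=b h d d b b $  — expand S -> b K b
step 2: stack=$ b K b  input=b h d d b b $  — match b
step 3: stack=$ b K  input=h d d b b $  — expand K -> h B b
step 4: stack=$ b b B h  input=h d d b b $  — match h
step 5: stack=$ b b B  input=d d b b $  — expand B -> d d
step 6: stack=$ b b d d  input=d d b b $  — match d
step 7: stack=$ b b d  input=d b b $  — match d
step 8: stack=$ b b  input=b b $  — match b
step 9: stack=$ b  input=b $  — match b
Accept reached after 9 steps.

9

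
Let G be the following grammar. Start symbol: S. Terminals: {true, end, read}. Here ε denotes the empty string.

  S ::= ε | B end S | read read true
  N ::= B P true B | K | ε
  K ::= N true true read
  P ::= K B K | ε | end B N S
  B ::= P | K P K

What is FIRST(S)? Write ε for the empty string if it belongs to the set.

FIRST(S) = {ε, end, read, true}  (via B end S)
FIRST(N) = {ε, end, true}  (via B P true B, K)
FIRST(K) = {end, true}  (via N true true read)
FIRST(P) = {ε, end, true}  (via K B K)
FIRST(B) = {ε, end, true}  (via P, K P K)

{ε, end, read, true}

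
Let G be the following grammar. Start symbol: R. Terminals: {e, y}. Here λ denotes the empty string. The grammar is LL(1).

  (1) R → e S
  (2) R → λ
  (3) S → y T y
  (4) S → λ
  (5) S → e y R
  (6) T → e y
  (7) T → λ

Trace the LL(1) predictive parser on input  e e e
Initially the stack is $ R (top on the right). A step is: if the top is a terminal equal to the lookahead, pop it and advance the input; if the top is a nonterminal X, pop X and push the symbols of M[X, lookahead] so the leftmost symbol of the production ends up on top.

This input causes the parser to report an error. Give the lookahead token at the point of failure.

e

     Stack    Input    Action
  1  $ R      e e e $  expand R → e S
  2  $ S e    e e e $  match e
  3  $ S      e e $    expand S → e y R
  4  $ R y e  e e $    match e
  5  $ R y    e $      error: top is terminal y but lookahead is e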